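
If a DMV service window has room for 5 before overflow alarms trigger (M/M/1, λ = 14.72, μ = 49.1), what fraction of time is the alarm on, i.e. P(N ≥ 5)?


ρ = 14.72/49.1 = 0.2998
P(N ≥ n) = ρ^n = 0.2998^5 = 0.002422

Final: 0.002422


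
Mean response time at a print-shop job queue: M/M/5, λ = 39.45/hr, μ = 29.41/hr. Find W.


a = 1.3414; ρ = 0.2683; P₀ = 0.261257
Lq = P₀·a^c·ρ/(c!(1−ρ)²) = 0.004737
Wq = Lq/λ = 0.004737/39.45 = 0.0001201 hr
W = Wq + 1/μ = 0.0001201 + 0.03400 = 0.03412 hr

Final: 0.03412 hr


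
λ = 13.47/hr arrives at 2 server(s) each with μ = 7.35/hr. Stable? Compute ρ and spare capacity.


Total capacity cμ = 2·7.35 = 14.70/hr
ρ = λ/(cμ) = 13.47/14.70 = 0.9163
Stable ⇔ ρ < 1: YES
Spare capacity = cμ − λ = 14.70 − 13.47 = 1.23/hr

Final: ρ = 0.9163; stable; margin = 1.23/hr


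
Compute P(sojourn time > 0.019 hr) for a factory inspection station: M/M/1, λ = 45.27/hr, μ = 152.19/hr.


W ~ Exponential(μ−λ) for M/M/1.
μ − λ = 152.19 − 45.27 = 106.9200
P(W > t) = e^{−(μ−λ)t} = e^{−2.0315} = 0.131141

Final: 0.131141


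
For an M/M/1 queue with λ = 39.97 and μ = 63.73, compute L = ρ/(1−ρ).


ρ = λ/μ = 39.97/63.73 = 0.6272
L = ρ/(1−ρ) = 0.6272/(1 − 0.6272) = 0.6272/0.3728 = 1.6822

Final: 1.6822


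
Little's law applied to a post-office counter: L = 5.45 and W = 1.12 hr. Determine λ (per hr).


λ = L/W = 5.45/1.12 = 4.8661 /hr

Final: 4.8661 /hr


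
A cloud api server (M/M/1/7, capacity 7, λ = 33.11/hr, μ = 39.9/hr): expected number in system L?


ρ = 33.11/39.9 = 0.8298
L = ρ[1 − (K+1)ρ^K + Kρ^(K+1)] / [(1−ρ)(1−ρ^(K+1))]
Numerator: 0.8298·(1 − 8·0.270959 + 7·0.224849) = 0.337130
Denominator: (0.1702)·(0.775151) = 0.131912
L = 0.337130/0.131912 = 2.5557

Final: 2.5557


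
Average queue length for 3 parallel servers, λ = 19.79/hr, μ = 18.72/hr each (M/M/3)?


a = λ/μ = 1.0572; ρ = a/3 = 0.3524
P₀ = 0.342465
Lq = P₀·a^c·ρ / (c!·(1−ρ)²) = 0.342465·1.18146·0.3524/(6·0.41940)
= 0.05666

Final: 0.05666


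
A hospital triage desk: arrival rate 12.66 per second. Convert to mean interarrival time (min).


Mean interarrival time = 1/λ = 1/12.66 second = 0.07899 second
In minutes: 0.07899 × 0.0166667 = 0.001316 min

Final: 0.001316 min


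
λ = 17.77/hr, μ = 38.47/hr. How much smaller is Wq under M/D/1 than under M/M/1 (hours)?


ρ = 17.77/38.47 = 0.4619
Wq(M/M/1) = ρ/(μ−λ) = 0.4619/20.70 = 0.02231 hr
Wq(M/D/1) = ρ/(2(μ−λ)) = 0.01116 hr
Savings = 0.02231 − 0.01116 = 0.01116 hr

Final: 0.01116 hr


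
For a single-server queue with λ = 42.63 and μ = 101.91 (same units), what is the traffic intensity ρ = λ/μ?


ρ = λ/μ = 42.63/101.91 = 0.4183

Final: 0.4183


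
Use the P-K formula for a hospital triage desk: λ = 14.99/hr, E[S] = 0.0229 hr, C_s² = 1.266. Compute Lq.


ρ = λ·E[S] = 14.99·0.0229 = 0.3433
Lq = ρ²(1+C_s²)/(2(1−ρ)) = 0.1178·(1+1.266)/(2·0.6567)
= 0.1178·2.2660/1.3135 = 0.20329

Final: 0.20329


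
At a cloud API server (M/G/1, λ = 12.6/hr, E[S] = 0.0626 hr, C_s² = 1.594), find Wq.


ρ = λ·E[S] = 12.6·0.0626 = 0.7888
E[S²] = E[S]²(1+C_s²) = 0.0626²·(1+1.594) = 0.010165
Wq = λ·E[S²]/(2(1−ρ)) = 12.6·0.010165/(2·0.2112) = 0.30317 hr

Final: 0.30317 hr


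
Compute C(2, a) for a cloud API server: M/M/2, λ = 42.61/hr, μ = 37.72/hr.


a = λ/μ = 1.1296; ρ = a/2 = 0.5648
P₀ = 0.278102 (from M/M/c formula)
C(c,a) = [a^c/(c!(1−ρ))]·P₀ = [1.27609/(2·0.4352)]·0.278102
= 1.46616·0.278102 = 0.407742

Final: 0.407742


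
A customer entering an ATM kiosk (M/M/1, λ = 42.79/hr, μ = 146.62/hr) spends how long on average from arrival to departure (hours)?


W = 1/(μ−λ) = 1/(146.62 − 42.79) = 1/103.83 = 0.009631 hr

Final: 0.009631 hr


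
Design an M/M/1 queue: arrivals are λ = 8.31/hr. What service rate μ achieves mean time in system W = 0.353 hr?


W = 1/(μ−λ) ⇒ μ − λ = 1/W = 1/0.353 = 2.8329
μ = λ + 1/W = 8.31 + 2.8329 = 11.1429 per hr

Final: 11.1429 /hr


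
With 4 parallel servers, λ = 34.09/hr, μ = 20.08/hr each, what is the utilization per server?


ρ = λ/(cμ) = 34.09/(4·20.08) = 34.09/80.32 = 0.4244

Final: 0.4244


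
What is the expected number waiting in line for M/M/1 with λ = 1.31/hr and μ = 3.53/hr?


ρ = 1.31/3.53 = 0.3711
Lq = ρ²/(1−ρ) = 0.1377/0.6289 = 0.2190

Final: 0.2190


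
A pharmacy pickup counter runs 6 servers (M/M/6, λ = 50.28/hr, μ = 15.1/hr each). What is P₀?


a = λ/μ = 50.28/15.1 = 3.3298; ρ = a/c = 0.5550
Σ_{k=0}^{5} a^k/k! (terms k=0..5) = 1.00000 + 3.32980 + 5.54379 + 6.15324 + 5.12227 + 3.41122 = 24.56032
Tail: a^6/(6!(1−ρ)) = 1363.04417/(720·0.4450) = 4.25388
P₀ = 1/(24.56032 + 4.25388) = 1/28.81420 = 0.034705

Final: 0.034705


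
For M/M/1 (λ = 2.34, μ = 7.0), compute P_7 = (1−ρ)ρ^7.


ρ = 2.34/7.0 = 0.3343
P_n = (1−ρ)·ρ^n = (1 − 0.3343)·0.3343^7 = 0.6657·0.0004665 = 0.0003105

Final: 0.0003105


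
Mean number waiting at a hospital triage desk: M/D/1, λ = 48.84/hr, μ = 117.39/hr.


ρ = 48.84/117.39 = 0.4160
M/D/1: Lq = ρ²/(2(1−ρ)) = 0.1731/(2·0.5840) = 0.14821

Final: 0.14821


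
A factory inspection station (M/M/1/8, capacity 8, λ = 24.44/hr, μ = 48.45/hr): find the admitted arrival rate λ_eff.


ρ = 0.5044; P_K = (1−ρ)ρ^8/(1−ρ^9) = 0.002082
λ_eff = λ(1 − P_K) = 24.44·(1 − 0.002082) = 24.44·0.997918 = 24.3891 /hr

Final: 24.3891 /hr


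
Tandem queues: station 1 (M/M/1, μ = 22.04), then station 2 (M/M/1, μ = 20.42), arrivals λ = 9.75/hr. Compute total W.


Each node sees arrival rate λ = 9.75/hr (tandem ⇒ throughput preserved).
W₁ = 1/(μ₁−λ) = 1/(22.04−9.75) = 0.08137 hr
W₂ = 1/(μ₂−λ) = 1/(20.42−9.75) = 0.09372 hr
W_total = W₁ + W₂ = 0.08137 + 0.09372 = 0.17509 hr

Final: 0.17509 hr


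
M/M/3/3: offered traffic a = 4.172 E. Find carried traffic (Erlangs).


B(3,4.172) = 0.465891 (Erlang-B)
Carried load = a(1 − B) = 4.172·(1 − 0.465891) = 4.172·0.534109 = 2.2283 E

Final: 2.2283 Erlangs


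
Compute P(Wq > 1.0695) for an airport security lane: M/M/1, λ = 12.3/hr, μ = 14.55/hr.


ρ = 12.3/14.55 = 0.8454
P(Wq > t) = ρ·e^{−(μ−λ)t} = 0.8454·e^{−2.4064}
= 0.8454·0.090141 = 0.076202

Final: 0.076202


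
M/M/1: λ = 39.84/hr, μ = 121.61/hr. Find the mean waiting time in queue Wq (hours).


ρ = 39.84/121.61 = 0.3276
Wq = ρ/(μ−λ) = 0.3276/(121.61 − 39.84) = 0.3276/81.77 = 0.004006 hr

Final: 0.004006 hr


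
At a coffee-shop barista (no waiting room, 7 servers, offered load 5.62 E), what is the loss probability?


B(c,a) = (a^c/c!) / Σ_{k=0}^{c} a^k/k!
a^7/7! = 35.133683
Σ terms (k=0..7): 1.00000 + 5.62000 + 15.79220 + 29.58405 + 41.56560 + 46.71973 + 43.76081 + 35.13368 = 219.176079
B = 35.133683/219.176079 = 0.160299

Final: 0.160299


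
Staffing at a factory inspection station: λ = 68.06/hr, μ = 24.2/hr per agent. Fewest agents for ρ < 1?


Stability requires cμ > λ ⇔ c > λ/μ.
λ/μ = 68.06/24.2 = 2.8124
Minimum integer c = ⌊2.8124⌋ + 1 = 3
Check: 3·24.2 = 72.60 > 68.06, while 2·24.2 = 48.40 ≤ 68.06

Final: 3 servers


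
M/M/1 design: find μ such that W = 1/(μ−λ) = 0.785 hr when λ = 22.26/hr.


W = 1/(μ−λ) ⇒ μ − λ = 1/W = 1/0.785 = 1.2739
μ = λ + 1/W = 22.26 + 1.2739 = 23.5339 per hr

Final: 23.5339 /hr


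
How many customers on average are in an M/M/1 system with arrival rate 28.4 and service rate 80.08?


ρ = λ/μ = 28.4/80.08 = 0.3546
L = ρ/(1−ρ) = 0.3546/(1 − 0.3546) = 0.3546/0.6454 = 0.5495

Final: 0.5495


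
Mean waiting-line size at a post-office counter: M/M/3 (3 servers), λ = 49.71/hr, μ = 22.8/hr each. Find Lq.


a = λ/μ = 2.1803; ρ = a/3 = 0.7268
P₀ = 0.084185
Lq = P₀·a^c·ρ / (c!·(1−ρ)²) = 0.084185·10.36398·0.7268/(6·0.07466)
= 1.41544

Final: 1.41544


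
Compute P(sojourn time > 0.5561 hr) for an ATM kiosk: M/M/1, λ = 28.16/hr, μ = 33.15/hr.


W ~ Exponential(μ−λ) for M/M/1.
μ − λ = 33.15 − 28.16 = 4.9900
P(W > t) = e^{−(μ−λ)t} = e^{−2.7749} = 0.062353

Final: 0.062353


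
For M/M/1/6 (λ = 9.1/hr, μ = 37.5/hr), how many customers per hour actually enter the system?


ρ = 0.2427; P_K = (1−ρ)ρ^6/(1−ρ^7) = 0.0001547
λ_eff = λ(1 − P_K) = 9.1·(1 − 0.0001547) = 9.1·0.999845 = 9.0986 /hr

Final: 9.0986 /hr


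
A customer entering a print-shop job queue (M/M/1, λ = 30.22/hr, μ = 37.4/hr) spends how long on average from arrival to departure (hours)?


W = 1/(μ−λ) = 1/(37.4 − 30.22) = 1/7.18 = 0.1393 hr

Final: 0.1393 hr


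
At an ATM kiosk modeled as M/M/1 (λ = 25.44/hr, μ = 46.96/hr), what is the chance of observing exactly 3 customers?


ρ = 25.44/46.96 = 0.5417
P_n = (1−ρ)·ρ^n = (1 − 0.5417)·0.5417^3 = 0.4583·0.158989 = 0.072859

Final: 0.072859


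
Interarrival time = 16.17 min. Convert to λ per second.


λ = 1/(interarrival time) in consistent units.
1 second = 0.0166667 min, so λ = 0.0166667/16.17 = 0.001031 per second

Final: 0.001031 /sec


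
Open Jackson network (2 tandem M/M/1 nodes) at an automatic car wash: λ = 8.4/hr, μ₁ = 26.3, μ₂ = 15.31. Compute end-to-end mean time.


Each node sees arrival rate λ = 8.4/hr (tandem ⇒ throughput preserved).
W₁ = 1/(μ₁−λ) = 1/(26.3−8.4) = 0.05587 hr
W₂ = 1/(μ₂−λ) = 1/(15.31−8.4) = 0.14472 hr
W_total = W₁ + W₂ = 0.05587 + 0.14472 = 0.20058 hr

Final: 0.20058 hr


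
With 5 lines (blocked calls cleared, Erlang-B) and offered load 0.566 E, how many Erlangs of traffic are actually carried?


B(5,0.566) = 0.0002749 (Erlang-B)
Carried load = a(1 − B) = 0.566·(1 − 0.0002749) = 0.566·0.999725 = 0.5658 E

Final: 0.5658 Erlangs


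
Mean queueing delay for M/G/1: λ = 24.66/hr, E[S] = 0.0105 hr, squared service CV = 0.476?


ρ = λ·E[S] = 24.66·0.0105 = 0.2589
E[S²] = E[S]²(1+C_s²) = 0.0105²·(1+0.476) = 0.0001627
Wq = λ·E[S²]/(2(1−ρ)) = 24.66·0.0001627/(2·0.7411) = 0.002708 hr

Final: 0.002708 hr


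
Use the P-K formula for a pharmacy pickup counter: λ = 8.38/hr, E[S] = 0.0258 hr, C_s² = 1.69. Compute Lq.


ρ = λ·E[S] = 8.38·0.0258 = 0.2162
Lq = ρ²(1+C_s²)/(2(1−ρ)) = 0.04674·(1+1.69)/(2·0.7838)
= 0.04674·2.6900/1.5676 = 0.08021

Final: 0.08021


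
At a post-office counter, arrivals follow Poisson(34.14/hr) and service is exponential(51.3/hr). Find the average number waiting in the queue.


ρ = 34.14/51.3 = 0.6655
Lq = ρ²/(1−ρ) = 0.4429/0.3345 = 1.3240

Final: 1.3240


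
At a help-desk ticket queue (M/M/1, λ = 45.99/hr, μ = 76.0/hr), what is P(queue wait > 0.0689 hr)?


ρ = 45.99/76.0 = 0.6051
P(Wq > t) = ρ·e^{−(μ−λ)t} = 0.6051·e^{−2.0677}
= 0.6051·0.126478 = 0.076536

Final: 0.076536


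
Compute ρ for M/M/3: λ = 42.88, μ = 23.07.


ρ = λ/(cμ) = 42.88/(3·23.07) = 42.88/69.21 = 0.6196

Final: 0.6196


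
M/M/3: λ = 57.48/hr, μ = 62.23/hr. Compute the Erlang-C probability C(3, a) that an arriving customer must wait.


a = λ/μ = 0.9237; ρ = a/3 = 0.3079
P₀ = 0.393697 (from M/M/c formula)
C(c,a) = [a^c/(c!(1−ρ))]·P₀ = [0.78804/(6·0.6921)]·0.393697
= 0.18977·0.393697 = 0.074711

Final: 0.074711


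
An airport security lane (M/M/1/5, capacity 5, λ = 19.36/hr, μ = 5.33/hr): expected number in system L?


ρ = 19.36/5.33 = 3.6323
L = ρ[1 − (K+1)ρ^K + Kρ^(K+1)] / [(1−ρ)(1−ρ^(K+1))]
Numerator: 3.6323·(1 − 6·632.252739 + 5·2296.512765) = 27932.329719
Denominator: (-2.6323)·(-2295.512765) = 6042.409772
L = 27932.329719/6042.409772 = 4.6227

Final: 4.6227


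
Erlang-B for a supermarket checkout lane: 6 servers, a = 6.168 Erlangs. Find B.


B(c,a) = (a^c/c!) / Σ_{k=0}^{c} a^k/k!
a^6/6! = 76.477502
Σ terms (k=0..6): 1.00000 + 6.16800 + 19.02211 + 39.10946 + 60.30679 + 74.39446 + 76.47750 = 276.478324
B = 76.477502/276.478324 = 0.276613

Final: 0.276613


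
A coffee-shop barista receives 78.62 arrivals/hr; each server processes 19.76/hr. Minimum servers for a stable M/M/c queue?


Stability requires cμ > λ ⇔ c > λ/μ.
λ/μ = 78.62/19.76 = 3.9787
Minimum integer c = ⌊3.9787⌋ + 1 = 4
Check: 4·19.76 = 79.04 > 78.62, while 3·19.76 = 59.28 ≤ 78.62

Final: 4 servers


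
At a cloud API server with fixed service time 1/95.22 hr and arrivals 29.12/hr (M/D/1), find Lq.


ρ = 29.12/95.22 = 0.3058
M/D/1: Lq = ρ²/(2(1−ρ)) = 0.09352/(2·0.6942) = 0.06736

Final: 0.06736


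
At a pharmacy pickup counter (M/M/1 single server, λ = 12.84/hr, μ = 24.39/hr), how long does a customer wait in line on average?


ρ = 12.84/24.39 = 0.5264
Wq = ρ/(μ−λ) = 0.5264/(24.39 − 12.84) = 0.5264/11.55 = 0.04558 hr

Final: 0.04558 hr


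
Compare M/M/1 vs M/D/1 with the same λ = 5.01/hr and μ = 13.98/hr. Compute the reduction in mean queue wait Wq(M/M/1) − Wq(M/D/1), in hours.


ρ = 5.01/13.98 = 0.3584
Wq(M/M/1) = ρ/(μ−λ) = 0.3584/8.97 = 0.03995 hr
Wq(M/D/1) = ρ/(2(μ−λ)) = 0.01998 hr
Savings = 0.03995 − 0.01998 = 0.01998 hr

Final: 0.01998 hr


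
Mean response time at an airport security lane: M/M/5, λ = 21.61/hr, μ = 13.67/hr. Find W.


a = 1.5808; ρ = 0.3162; P₀ = 0.205368
Lq = P₀·a^c·ρ/(c!(1−ρ)²) = 0.01142
Wq = Lq/λ = 0.01142/21.61 = 0.0005286 hr
W = Wq + 1/μ = 0.0005286 + 0.07315 = 0.07368 hr

Final: 0.07368 hr


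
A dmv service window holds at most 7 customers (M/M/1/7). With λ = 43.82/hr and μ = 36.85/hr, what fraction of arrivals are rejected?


ρ = λ/μ = 43.82/36.85 = 1.1891
P_K = (1−ρ)ρ^K/(1−ρ^(K+1)) = (-0.1891·3.362360)/(1 − 3.998334)
= -0.635974/-2.998334 = 0.212109

Final: 0.212109


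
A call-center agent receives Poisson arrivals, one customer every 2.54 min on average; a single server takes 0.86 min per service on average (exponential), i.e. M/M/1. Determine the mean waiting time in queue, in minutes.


λ = 60/2.54 = 23.6220 /hr
μ = 60/0.86 = 69.7674 /hr
ρ = λ/μ = 23.6220/69.7674 = 0.3386
Wq = ρ/(μ−λ) = 0.3386/(69.7674−23.6220) = 0.007337 hr
In minutes: 0.007337·60 = 0.4402 min

Final: 0.4402 min


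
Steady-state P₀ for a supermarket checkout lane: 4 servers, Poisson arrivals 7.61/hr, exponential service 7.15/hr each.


a = λ/μ = 7.61/7.15 = 1.0643; ρ = a/c = 0.2661
Σ_{k=0}^{3} a^k/k! (terms k=0..3) = 1.00000 + 1.06434 + 0.56641 + 0.20095 = 2.83169
Tail: a^4/(4!(1−ρ)) = 1.28326/(24·0.7339) = 0.07285
P₀ = 1/(2.83169 + 0.07285) = 1/2.90454 = 0.344288

Final: 0.344288


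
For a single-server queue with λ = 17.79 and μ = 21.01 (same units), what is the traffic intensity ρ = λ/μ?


ρ = λ/μ = 17.79/21.01 = 0.8467

Final: 0.8467


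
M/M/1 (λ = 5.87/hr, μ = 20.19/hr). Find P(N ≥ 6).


ρ = 5.87/20.19 = 0.2907
P(N ≥ n) = ρ^n = 0.2907^6 = 0.0006040

Final: 0.0006040


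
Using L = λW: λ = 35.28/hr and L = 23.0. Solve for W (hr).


W = L/λ = 23.0/35.28 = 0.6519 hr

Final: 0.6519 hr


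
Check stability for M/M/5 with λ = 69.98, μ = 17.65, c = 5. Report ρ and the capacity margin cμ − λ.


Total capacity cμ = 5·17.65 = 88.25/hr
ρ = λ/(cμ) = 69.98/88.25 = 0.7930
Stable ⇔ ρ < 1: YES
Spare capacity = cμ − λ = 88.25 − 69.98 = 18.27/hr

Final: ρ = 0.7930; stable; margin = 18.27/hr


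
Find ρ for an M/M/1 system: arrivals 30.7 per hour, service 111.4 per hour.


ρ = λ/μ = 30.7/111.4 = 0.2756

Final: 0.2756


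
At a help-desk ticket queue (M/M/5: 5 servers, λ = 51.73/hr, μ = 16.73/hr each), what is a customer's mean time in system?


a = 3.0921; ρ = 0.6184; P₀ = 0.042051
Lq = P₀·a^c·ρ/(c!(1−ρ)²) = 0.42064
Wq = Lq/λ = 0.42064/51.73 = 0.008131 hr
W = Wq + 1/μ = 0.008131 + 0.05977 = 0.06790 hr

Final: 0.06790 hr


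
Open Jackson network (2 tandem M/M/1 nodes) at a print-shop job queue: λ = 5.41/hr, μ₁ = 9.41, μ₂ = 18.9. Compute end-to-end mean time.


Each node sees arrival rate λ = 5.41/hr (tandem ⇒ throughput preserved).
W₁ = 1/(μ₁−λ) = 1/(9.41−5.41) = 0.25000 hr
W₂ = 1/(μ₂−λ) = 1/(18.9−5.41) = 0.07413 hr
W_total = W₁ + W₂ = 0.25000 + 0.07413 = 0.32413 hr

Final: 0.32413 hr


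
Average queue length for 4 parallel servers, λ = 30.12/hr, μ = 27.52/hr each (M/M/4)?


a = λ/μ = 1.0945; ρ = a/4 = 0.2736
P₀ = 0.333975
Lq = P₀·a^c·ρ / (c!·(1−ρ)²) = 0.333975·1.43491·0.2736/(24·0.52763)
= 0.01035

Final: 0.01035


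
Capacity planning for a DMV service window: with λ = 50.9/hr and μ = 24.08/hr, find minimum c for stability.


Stability requires cμ > λ ⇔ c > λ/μ.
λ/μ = 50.9/24.08 = 2.1138
Minimum integer c = ⌊2.1138⌋ + 1 = 3
Check: 3·24.08 = 72.24 > 50.9, while 2·24.08 = 48.16 ≤ 50.9

Final: 3 servers


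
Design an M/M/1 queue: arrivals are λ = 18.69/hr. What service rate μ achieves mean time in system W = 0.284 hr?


W = 1/(μ−λ) ⇒ μ − λ = 1/W = 1/0.284 = 3.5211
μ = λ + 1/W = 18.69 + 3.5211 = 22.2111 per hr

Final: 22.2111 /hr


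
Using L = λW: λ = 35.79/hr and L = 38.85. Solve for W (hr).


W = L/λ = 38.85/35.79 = 1.0855 hr

Final: 1.0855 hr


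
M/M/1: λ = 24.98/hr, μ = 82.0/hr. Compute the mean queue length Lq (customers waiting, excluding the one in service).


ρ = 24.98/82.0 = 0.3046
Lq = ρ²/(1−ρ) = 0.09280/0.6954 = 0.1335

Final: 0.1335


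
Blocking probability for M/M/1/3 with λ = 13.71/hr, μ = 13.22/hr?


ρ = λ/μ = 13.71/13.22 = 1.0371
P_K = (1−ρ)ρ^K/(1−ρ^(K+1)) = (-0.03707·1.115368)/(1 − 1.156709)
= -0.041341/-0.156709 = 0.263809

Final: 0.263809


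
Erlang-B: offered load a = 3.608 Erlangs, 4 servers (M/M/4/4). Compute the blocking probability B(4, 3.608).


B(c,a) = (a^c/c!) / Σ_{k=0}^{c} a^k/k!
a^4/4! = 7.060816
Σ terms (k=0..4): 1.00000 + 3.60800 + 6.50883 + 7.82796 + 7.06082 = 26.005603
B = 7.060816/26.005603 = 0.271511

Final: 0.271511


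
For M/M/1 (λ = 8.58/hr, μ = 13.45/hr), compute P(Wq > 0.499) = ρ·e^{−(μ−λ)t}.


ρ = 8.58/13.45 = 0.6379
P(Wq > t) = ρ·e^{−(μ−λ)t} = 0.6379·e^{−2.4301}
= 0.6379·0.088025 = 0.056153

Final: 0.056153


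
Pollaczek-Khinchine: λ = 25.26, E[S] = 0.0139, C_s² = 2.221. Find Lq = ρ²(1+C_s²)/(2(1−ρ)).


ρ = λ·E[S] = 25.26·0.0139 = 0.3511
Lq = ρ²(1+C_s²)/(2(1−ρ)) = 0.1233·(1+2.221)/(2·0.6489)
= 0.1233·3.2210/1.2978 = 0.30598

Final: 0.30598


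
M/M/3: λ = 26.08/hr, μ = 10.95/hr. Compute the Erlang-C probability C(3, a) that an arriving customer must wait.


a = λ/μ = 2.3817; ρ = a/3 = 0.7939
P₀ = 0.058328 (from M/M/c formula)
C(c,a) = [a^c/(c!(1−ρ))]·P₀ = [13.51078/(6·0.2061)]·0.058328
= 10.92637·0.058328 = 0.637313

Final: 0.637313


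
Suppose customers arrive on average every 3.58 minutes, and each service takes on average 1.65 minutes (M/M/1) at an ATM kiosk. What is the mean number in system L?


λ = 60/3.58 = 16.7598 /hr
μ = 60/1.65 = 36.3636 /hr
ρ = λ/μ = 16.7598/36.3636 = 0.4609
L = ρ/(1−ρ) = 0.4609/0.5391 = 0.8549

Final: 0.8549


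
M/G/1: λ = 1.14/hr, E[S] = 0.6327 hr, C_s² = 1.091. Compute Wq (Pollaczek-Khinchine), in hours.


ρ = λ·E[S] = 1.14·0.6327 = 0.7213
E[S²] = E[S]²(1+C_s²) = 0.6327²·(1+1.091) = 0.837047
Wq = λ·E[S²]/(2(1−ρ)) = 1.14·0.837047/(2·0.2787) = 1.71180 hr

Final: 1.71180 hr


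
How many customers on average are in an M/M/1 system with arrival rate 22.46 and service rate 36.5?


ρ = λ/μ = 22.46/36.5 = 0.6153
L = ρ/(1−ρ) = 0.6153/(1 − 0.6153) = 0.6153/0.3847 = 1.5997

Final: 1.5997


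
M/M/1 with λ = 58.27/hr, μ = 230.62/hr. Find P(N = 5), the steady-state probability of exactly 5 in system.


ρ = 58.27/230.62 = 0.2527
P_n = (1−ρ)·ρ^n = (1 − 0.2527)·0.2527^5 = 0.7473·0.001030 = 0.0007696

Final: 0.0007696


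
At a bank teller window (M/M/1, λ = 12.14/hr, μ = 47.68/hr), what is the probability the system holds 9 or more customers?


ρ = 12.14/47.68 = 0.2546
P(N ≥ n) = ρ^n = 0.2546^9 = 0.000004497

Final: 0.000004497


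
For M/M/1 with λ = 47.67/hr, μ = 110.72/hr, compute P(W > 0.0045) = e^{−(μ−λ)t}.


W ~ Exponential(μ−λ) for M/M/1.
μ − λ = 110.72 − 47.67 = 63.0500
P(W > t) = e^{−(μ−λ)t} = e^{−0.2837} = 0.752974

Final: 0.752974


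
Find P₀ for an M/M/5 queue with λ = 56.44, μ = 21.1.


a = λ/μ = 56.44/21.1 = 2.6749; ρ = a/c = 0.5350
Σ_{k=0}^{4} a^k/k! (terms k=0..4) = 1.00000 + 2.67488 + 3.57750 + 3.18979 + 2.13308 = 12.57525
Tail: a^5/(5!(1−ρ)) = 136.93761/(120·0.4650) = 2.45395
P₀ = 1/(12.57525 + 2.45395) = 1/15.02920 = 0.066537

Final: 0.066537


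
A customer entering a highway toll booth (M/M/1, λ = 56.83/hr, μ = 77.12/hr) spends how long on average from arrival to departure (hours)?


W = 1/(μ−λ) = 1/(77.12 − 56.83) = 1/20.29 = 0.04929 hr

Final: 0.04929 hr


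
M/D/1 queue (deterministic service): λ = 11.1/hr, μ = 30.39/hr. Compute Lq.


ρ = 11.1/30.39 = 0.3653
M/D/1: Lq = ρ²/(2(1−ρ)) = 0.1334/(2·0.6347) = 0.10509

Final: 0.10509


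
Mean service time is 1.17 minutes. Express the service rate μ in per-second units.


μ = 1/(service time) in consistent units.
1 second = 0.0166667 min, so μ = 0.0166667/1.17 = 0.01425 per second

Final: 0.01425 /sec


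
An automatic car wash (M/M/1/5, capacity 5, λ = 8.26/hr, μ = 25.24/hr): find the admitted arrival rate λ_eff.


ρ = 0.3273; P_K = (1−ρ)ρ^5/(1−ρ^6) = 0.002528
λ_eff = λ(1 − P_K) = 8.26·(1 − 0.002528) = 8.26·0.997472 = 8.2391 /hr

Final: 8.2391 /hr


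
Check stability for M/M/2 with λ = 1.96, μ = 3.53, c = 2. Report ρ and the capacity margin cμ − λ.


Total capacity cμ = 2·3.53 = 7.06/hr
ρ = λ/(cμ) = 1.96/7.06 = 0.2776
Stable ⇔ ρ < 1: YES
Spare capacity = cμ − λ = 7.06 − 1.96 = 5.10/hr

Final: ρ = 0.2776; stable; margin = 5.10/hr


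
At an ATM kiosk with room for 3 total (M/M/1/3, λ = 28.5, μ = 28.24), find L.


ρ = 28.5/28.24 = 1.0092
L = ρ[1 − (K+1)ρ^K + Kρ^(K+1)] / [(1−ρ)(1−ρ^(K+1))]
Numerator: 1.0092·(1 − 4·1.027875 + 3·1.037339) = 0.0005196
Denominator: (-0.009207)·(-0.037339) = 0.0003438
L = 0.0005196/0.0003438 = 1.5115

Final: 1.5115


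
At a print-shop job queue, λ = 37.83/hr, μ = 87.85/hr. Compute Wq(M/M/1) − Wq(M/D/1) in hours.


ρ = 37.83/87.85 = 0.4306
Wq(M/M/1) = ρ/(μ−λ) = 0.4306/50.02 = 0.008609 hr
Wq(M/D/1) = ρ/(2(μ−λ)) = 0.004304 hr
Savings = 0.008609 − 0.004304 = 0.004304 hr

Final: 0.004304 hr


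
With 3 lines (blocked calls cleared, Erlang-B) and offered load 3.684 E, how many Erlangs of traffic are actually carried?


B(3,3.684) = 0.420800 (Erlang-B)
Carried load = a(1 − B) = 3.684·(1 − 0.420800) = 3.684·0.579200 = 2.1338 E

Final: 2.1338 Erlangs


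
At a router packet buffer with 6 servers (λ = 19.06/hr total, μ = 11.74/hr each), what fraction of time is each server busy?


ρ = λ/(cμ) = 19.06/(6·11.74) = 19.06/70.44 = 0.2706

Final: 0.2706


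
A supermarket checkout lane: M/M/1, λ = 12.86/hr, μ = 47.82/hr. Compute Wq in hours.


ρ = 12.86/47.82 = 0.2689
Wq = ρ/(μ−λ) = 0.2689/(47.82 − 12.86) = 0.2689/34.96 = 0.007692 hr

Final: 0.007692 hr


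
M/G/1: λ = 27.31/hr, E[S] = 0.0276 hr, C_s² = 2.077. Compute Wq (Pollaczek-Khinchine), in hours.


ρ = λ·E[S] = 27.31·0.0276 = 0.7538
E[S²] = E[S]²(1+C_s²) = 0.0276²·(1+2.077) = 0.002344
Wq = λ·E[S²]/(2(1−ρ)) = 27.31·0.002344/(2·0.2462) = 0.12998 hr

Final: 0.12998 hr


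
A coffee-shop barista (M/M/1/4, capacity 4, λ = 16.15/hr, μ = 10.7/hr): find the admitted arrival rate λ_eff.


ρ = 1.5093; P_K = (1−ρ)ρ^4/(1−ρ^5) = 0.386846
λ_eff = λ(1 − P_K) = 16.15·(1 − 0.386846) = 16.15·0.613154 = 9.9024 /hr

Final: 9.9024 /hr


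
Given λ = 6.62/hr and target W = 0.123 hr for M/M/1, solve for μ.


W = 1/(μ−λ) ⇒ μ − λ = 1/W = 1/0.123 = 8.1301
μ = λ + 1/W = 6.62 + 8.1301 = 14.7501 per hr

Final: 14.7501 /hr


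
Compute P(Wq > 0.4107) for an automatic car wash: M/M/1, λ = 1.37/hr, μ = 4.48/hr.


ρ = 1.37/4.48 = 0.3058
P(Wq > t) = ρ·e^{−(μ−λ)t} = 0.3058·e^{−1.2773}
= 0.3058·0.278795 = 0.085257

Final: 0.085257


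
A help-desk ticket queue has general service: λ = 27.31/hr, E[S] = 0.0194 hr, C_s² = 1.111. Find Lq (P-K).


ρ = λ·E[S] = 27.31·0.0194 = 0.5298
Lq = ρ²(1+C_s²)/(2(1−ρ)) = 0.2807·(1+1.111)/(2·0.4702)
= 0.2807·2.1110/0.9404 = 0.63014

Final: 0.63014


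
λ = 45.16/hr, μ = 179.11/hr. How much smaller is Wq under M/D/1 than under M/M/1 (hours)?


ρ = 45.16/179.11 = 0.2521
Wq(M/M/1) = ρ/(μ−λ) = 0.2521/133.95 = 0.001882 hr
Wq(M/D/1) = ρ/(2(μ−λ)) = 0.0009412 hr
Savings = 0.001882 − 0.0009412 = 0.0009412 hr

Final: 0.0009412 hr


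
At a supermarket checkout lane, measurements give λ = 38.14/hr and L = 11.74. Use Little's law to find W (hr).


W = L/λ = 11.74/38.14 = 0.3078 hr

Final: 0.3078 hr


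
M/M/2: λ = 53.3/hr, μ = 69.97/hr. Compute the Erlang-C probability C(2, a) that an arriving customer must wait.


a = λ/μ = 0.7618; ρ = a/2 = 0.3809
P₀ = 0.448354 (from M/M/c formula)
C(c,a) = [a^c/(c!(1−ρ))]·P₀ = [0.58027/(2·0.6191)]·0.448354
= 0.46862·0.448354 = 0.210109

Final: 0.210109


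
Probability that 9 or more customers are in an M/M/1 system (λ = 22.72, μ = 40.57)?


ρ = 22.72/40.57 = 0.5600
P(N ≥ n) = ρ^n = 0.5600^9 = 0.005418

Final: 0.005418


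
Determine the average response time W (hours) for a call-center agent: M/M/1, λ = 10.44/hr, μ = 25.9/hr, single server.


W = 1/(μ−λ) = 1/(25.9 − 10.44) = 1/15.46 = 0.06468 hr

Final: 0.06468 hr


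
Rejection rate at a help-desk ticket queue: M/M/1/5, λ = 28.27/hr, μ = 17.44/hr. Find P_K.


ρ = λ/μ = 28.27/17.44 = 1.6210
P_K = (1−ρ)ρ^K/(1−ρ^(K+1)) = (-0.6210·11.191715)/(1 − 18.141616)
= -6.949901/-17.141616 = 0.405440

Final: 0.405440


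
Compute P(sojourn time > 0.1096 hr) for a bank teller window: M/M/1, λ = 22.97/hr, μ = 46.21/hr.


W ~ Exponential(μ−λ) for M/M/1.
μ − λ = 46.21 − 22.97 = 23.2400
P(W > t) = e^{−(μ−λ)t} = e^{−2.5471} = 0.078308

Final: 0.078308


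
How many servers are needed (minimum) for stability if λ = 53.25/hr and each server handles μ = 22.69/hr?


Stability requires cμ > λ ⇔ c > λ/μ.
λ/μ = 53.25/22.69 = 2.3468
Minimum integer c = ⌊2.3468⌋ + 1 = 3
Check: 3·22.69 = 68.07 > 53.25, while 2·22.69 = 45.38 ≤ 53.25

Final: 3 servers


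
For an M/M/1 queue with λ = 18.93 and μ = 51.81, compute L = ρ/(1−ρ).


ρ = λ/μ = 18.93/51.81 = 0.3654
L = ρ/(1−ρ) = 0.3654/(1 − 0.3654) = 0.3654/0.6346 = 0.5757

Final: 0.5757


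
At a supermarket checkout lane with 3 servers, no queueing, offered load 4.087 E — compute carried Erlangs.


B(3,4.087) = 0.458478 (Erlang-B)
Carried load = a(1 − B) = 4.087·(1 − 0.458478) = 4.087·0.541522 = 2.2132 E

Final: 2.2132 Erlangs


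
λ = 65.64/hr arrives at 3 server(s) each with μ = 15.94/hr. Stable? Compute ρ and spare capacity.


Total capacity cμ = 3·15.94 = 47.82/hr
ρ = λ/(cμ) = 65.64/47.82 = 1.3726
Stable ⇔ ρ < 1: NO
Spare capacity = cμ − λ = 47.82 − 65.64 = -17.82/hr

Final: ρ = 1.3726; unstable; margin = -17.82/hr


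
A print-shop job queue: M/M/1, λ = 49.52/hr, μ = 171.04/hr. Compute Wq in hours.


ρ = 49.52/171.04 = 0.2895
Wq = ρ/(μ−λ) = 0.2895/(171.04 − 49.52) = 0.2895/121.52 = 0.002383 hr

Final: 0.002383 hr


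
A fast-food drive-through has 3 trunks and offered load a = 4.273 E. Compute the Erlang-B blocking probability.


B(c,a) = (a^c/c!) / Σ_{k=0}^{c} a^k/k!
a^3/3! = 13.003116
Σ terms (k=0..3): 1.00000 + 4.27300 + 9.12926 + 13.00312 = 27.405380
B = 13.003116/27.405380 = 0.474473

Final: 0.474473


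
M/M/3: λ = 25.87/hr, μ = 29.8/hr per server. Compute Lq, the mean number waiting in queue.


a = λ/μ = 0.8681; ρ = a/3 = 0.2894
P₀ = 0.416948
Lq = P₀·a^c·ρ / (c!·(1−ρ)²) = 0.416948·0.65425·0.2894/(6·0.50499)
= 0.02605

Final: 0.02605


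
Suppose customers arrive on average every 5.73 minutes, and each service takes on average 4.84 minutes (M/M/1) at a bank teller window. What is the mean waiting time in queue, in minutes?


λ = 60/5.73 = 10.4712 /hr
μ = 60/4.84 = 12.3967 /hr
ρ = λ/μ = 10.4712/12.3967 = 0.8447
Wq = ρ/(μ−λ) = 0.8447/(12.3967−10.4712) = 0.43868 hr
In minutes: 0.43868·60 = 26.321 min

Final: 26.321 min


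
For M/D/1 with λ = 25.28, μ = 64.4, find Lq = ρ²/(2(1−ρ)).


ρ = 25.28/64.4 = 0.3925
M/D/1: Lq = ρ²/(2(1−ρ)) = 0.1541/(2·0.6075) = 0.12684

Final: 0.12684


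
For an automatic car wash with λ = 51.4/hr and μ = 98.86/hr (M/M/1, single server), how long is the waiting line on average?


ρ = 51.4/98.86 = 0.5199
Lq = ρ²/(1−ρ) = 0.2703/0.4801 = 0.5631

Final: 0.5631


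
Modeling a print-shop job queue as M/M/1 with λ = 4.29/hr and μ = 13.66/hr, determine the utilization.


ρ = λ/μ = 4.29/13.66 = 0.3141

Final: 0.3141


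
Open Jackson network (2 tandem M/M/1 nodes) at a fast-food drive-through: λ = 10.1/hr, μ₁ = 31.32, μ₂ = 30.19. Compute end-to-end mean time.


Each node sees arrival rate λ = 10.1/hr (tandem ⇒ throughput preserved).
W₁ = 1/(μ₁−λ) = 1/(31.32−10.1) = 0.04713 hr
W₂ = 1/(μ₂−λ) = 1/(30.19−10.1) = 0.04978 hr
W_total = W₁ + W₂ = 0.04713 + 0.04978 = 0.09690 hr

Final: 0.09690 hr


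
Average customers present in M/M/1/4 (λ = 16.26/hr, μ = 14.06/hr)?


ρ = 16.26/14.06 = 1.1565
L = ρ[1 − (K+1)ρ^K + Kρ^(K+1)] / [(1−ρ)(1−ρ^(K+1))]
Numerator: 1.1565·(1 − 5·1.788714 + 4·2.068598) = 0.382587
Denominator: (-0.1565)·(-1.068598) = 0.167206
L = 0.382587/0.167206 = 2.2881

Final: 2.2881


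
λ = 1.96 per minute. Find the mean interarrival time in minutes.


Mean interarrival time = 1/λ = 1/1.96 minute = 0.51020 minute
In minutes: 0.51020 × 1 = 0.5102 min

Final: 0.5102 min


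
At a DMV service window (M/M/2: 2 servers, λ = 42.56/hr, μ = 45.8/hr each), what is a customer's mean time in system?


a = 0.9293; ρ = 0.4646; P₀ = 0.365534
Lq = P₀·a^c·ρ/(c!(1−ρ)²) = 0.25584
Wq = Lq/λ = 0.25584/42.56 = 0.006011 hr
W = Wq + 1/μ = 0.006011 + 0.02183 = 0.02785 hr

Final: 0.02785 hr


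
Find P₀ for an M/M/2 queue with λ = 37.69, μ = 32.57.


a = λ/μ = 37.69/32.57 = 1.1572; ρ = a/c = 0.5786
Σ_{k=0}^{1} a^k/k! (terms k=0..1) = 1.00000 + 1.15720 = 2.15720
Tail: a^2/(2!(1−ρ)) = 1.33911/(2·0.4214) = 1.58888
P₀ = 1/(2.15720 + 1.58888) = 1/3.74608 = 0.266945

Final: 0.266945


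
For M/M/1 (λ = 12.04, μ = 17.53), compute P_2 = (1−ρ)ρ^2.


ρ = 12.04/17.53 = 0.6868
P_n = (1−ρ)·ρ^n = (1 − 0.6868)·0.6868^2 = 0.3132·0.471725 = 0.147734

Final: 0.147734


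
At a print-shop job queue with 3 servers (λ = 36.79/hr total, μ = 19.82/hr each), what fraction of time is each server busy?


ρ = λ/(cμ) = 36.79/(3·19.82) = 36.79/59.46 = 0.6187

Final: 0.6187


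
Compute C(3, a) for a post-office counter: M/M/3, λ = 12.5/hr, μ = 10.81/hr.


a = λ/μ = 1.1563; ρ = a/3 = 0.3854
P₀ = 0.308241 (from M/M/c formula)
C(c,a) = [a^c/(c!(1−ρ))]·P₀ = [1.54615/(6·0.6146)]·0.308241
= 0.41932·0.308241 = 0.129251

Final: 0.129251


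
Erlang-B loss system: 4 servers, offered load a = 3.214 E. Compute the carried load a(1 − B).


B(4,3.214) = 0.229671 (Erlang-B)
Carried load = a(1 − B) = 3.214·(1 − 0.229671) = 3.214·0.770329 = 2.4758 E

Final: 2.4758 Erlangs


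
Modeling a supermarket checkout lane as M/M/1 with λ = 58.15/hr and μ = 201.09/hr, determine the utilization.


ρ = λ/μ = 58.15/201.09 = 0.2892

Final: 0.2892


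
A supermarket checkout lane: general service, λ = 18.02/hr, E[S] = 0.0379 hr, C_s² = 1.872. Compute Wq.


ρ = λ·E[S] = 18.02·0.0379 = 0.6830
E[S²] = E[S]²(1+C_s²) = 0.0379²·(1+1.872) = 0.004125
Wq = λ·E[S²]/(2(1−ρ)) = 18.02·0.004125/(2·0.3170) = 0.11724 hr

Final: 0.11724 hr


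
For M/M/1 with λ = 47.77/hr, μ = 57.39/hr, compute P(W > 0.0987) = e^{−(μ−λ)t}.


W ~ Exponential(μ−λ) for M/M/1.
μ − λ = 57.39 − 47.77 = 9.6200
P(W > t) = e^{−(μ−λ)t} = e^{−0.9495} = 0.386937

Final: 0.386937


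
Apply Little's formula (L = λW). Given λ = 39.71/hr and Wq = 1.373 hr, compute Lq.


Lq = λWq = 39.71·1.373 = 54.5218

Final: 54.5218


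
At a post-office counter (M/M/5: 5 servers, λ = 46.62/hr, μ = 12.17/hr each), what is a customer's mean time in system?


a = 3.8307; ρ = 0.7661; P₀ = 0.016693
Lq = P₀·a^c·ρ/(c!(1−ρ)²) = 1.60763
Wq = Lq/λ = 1.60763/46.62 = 0.03448 hr
W = Wq + 1/μ = 0.03448 + 0.08217 = 0.11665 hr

Final: 0.11665 hr


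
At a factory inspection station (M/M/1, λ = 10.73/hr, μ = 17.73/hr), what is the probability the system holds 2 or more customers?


ρ = 10.73/17.73 = 0.6052
P(N ≥ n) = ρ^n = 0.6052^2 = 0.366254

Final: 0.366254


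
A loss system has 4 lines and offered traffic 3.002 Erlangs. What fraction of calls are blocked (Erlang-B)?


B(c,a) = (a^c/c!) / Σ_{k=0}^{c} a^k/k!
a^4/4! = 3.384009
Σ terms (k=0..4): 1.00000 + 3.00200 + 4.50600 + 4.50901 + 3.38401 = 16.401017
B = 3.384009/16.401017 = 0.206329

Final: 0.206329


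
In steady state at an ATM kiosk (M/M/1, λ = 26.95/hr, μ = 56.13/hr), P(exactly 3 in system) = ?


ρ = 26.95/56.13 = 0.4801
P_n = (1−ρ)·ρ^n = (1 − 0.4801)·0.4801^3 = 0.5199·0.110686 = 0.057542

Final: 0.057542


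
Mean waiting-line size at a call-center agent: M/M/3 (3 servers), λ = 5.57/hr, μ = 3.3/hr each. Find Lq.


a = λ/μ = 1.6879; ρ = a/3 = 0.5626
P₀ = 0.168216
Lq = P₀·a^c·ρ / (c!·(1−ρ)²) = 0.168216·4.80866·0.5626/(6·0.19130)
= 0.39651

Final: 0.39651


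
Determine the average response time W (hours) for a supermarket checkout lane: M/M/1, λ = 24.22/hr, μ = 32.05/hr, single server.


W = 1/(μ−λ) = 1/(32.05 − 24.22) = 1/7.83 = 0.1277 hr

Final: 0.1277 hr


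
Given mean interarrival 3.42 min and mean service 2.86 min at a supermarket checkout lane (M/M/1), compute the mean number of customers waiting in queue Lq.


λ = 60/3.42 = 17.5439 /hr
μ = 60/2.86 = 20.9790 /hr
ρ = λ/μ = 17.5439/20.9790 = 0.8363
Lq = ρ²/(1−ρ) = 0.6993/0.1637 = 4.2709

Final: 4.2709


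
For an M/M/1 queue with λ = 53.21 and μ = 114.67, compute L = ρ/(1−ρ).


ρ = λ/μ = 53.21/114.67 = 0.4640
L = ρ/(1−ρ) = 0.4640/(1 − 0.4640) = 0.4640/0.5360 = 0.8658

Final: 0.8658


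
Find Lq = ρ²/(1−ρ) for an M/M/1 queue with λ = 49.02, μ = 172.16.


ρ = 49.02/172.16 = 0.2847
Lq = ρ²/(1−ρ) = 0.08107/0.7153 = 0.1133

Final: 0.1133


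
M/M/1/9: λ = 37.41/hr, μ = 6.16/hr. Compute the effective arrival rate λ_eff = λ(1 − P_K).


ρ = 6.0731; P_K = (1−ρ)ρ^9/(1−ρ^10) = 0.835338
λ_eff = λ(1 − P_K) = 37.41·(1 − 0.835338) = 37.41·0.164662 = 6.1600 /hr

Final: 6.1600 /hr


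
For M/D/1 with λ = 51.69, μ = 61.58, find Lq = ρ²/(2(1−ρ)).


ρ = 51.69/61.58 = 0.8394
M/D/1: Lq = ρ²/(2(1−ρ)) = 0.7046/(2·0.1606) = 2.19355

Final: 2.19355


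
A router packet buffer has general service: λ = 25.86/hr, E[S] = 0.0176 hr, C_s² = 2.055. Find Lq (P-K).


ρ = λ·E[S] = 25.86·0.0176 = 0.4551
Lq = ρ²(1+C_s²)/(2(1−ρ)) = 0.2071·(1+2.055)/(2·0.5449)
= 0.2071·3.0550/1.0897 = 0.58073

Final: 0.58073


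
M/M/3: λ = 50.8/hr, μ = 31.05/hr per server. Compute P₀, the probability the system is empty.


a = λ/μ = 50.8/31.05 = 1.6361; ρ = a/c = 0.5454
Σ_{k=0}^{2} a^k/k! (terms k=0..2) = 1.00000 + 1.63607 + 1.33836 = 3.97443
Tail: a^3/(3!(1−ρ)) = 4.37932/(6·0.4546) = 1.60540
P₀ = 1/(3.97443 + 1.60540) = 1/5.57984 = 0.179217

Final: 0.179217


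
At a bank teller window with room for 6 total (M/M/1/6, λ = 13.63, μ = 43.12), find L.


ρ = 13.63/43.12 = 0.3161
L = ρ[1 − (K+1)ρ^K + Kρ^(K+1)] / [(1−ρ)(1−ρ^(K+1))]
Numerator: 0.3161·(1 − 7·0.0009975 + 6·0.0003153) = 0.314486
Denominator: (0.6839)·(0.999685) = 0.683690
L = 0.314486/0.683690 = 0.4600

Final: 0.4600


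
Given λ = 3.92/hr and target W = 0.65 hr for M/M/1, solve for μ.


W = 1/(μ−λ) ⇒ μ − λ = 1/W = 1/0.65 = 1.5385
μ = λ + 1/W = 3.92 + 1.5385 = 5.4585 per hr

Final: 5.4585 /hr


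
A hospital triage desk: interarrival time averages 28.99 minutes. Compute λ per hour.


λ = 1/(interarrival time) in consistent units.
1 hour = 60 min, so λ = 60/28.99 = 2.0697 per hour

Final: 2.0697 /hr


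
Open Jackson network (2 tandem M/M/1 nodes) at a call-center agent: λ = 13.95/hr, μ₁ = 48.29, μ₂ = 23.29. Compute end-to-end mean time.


Each node sees arrival rate λ = 13.95/hr (tandem ⇒ throughput preserved).
W₁ = 1/(μ₁−λ) = 1/(48.29−13.95) = 0.02912 hr
W₂ = 1/(μ₂−λ) = 1/(23.29−13.95) = 0.10707 hr
W_total = W₁ + W₂ = 0.02912 + 0.10707 = 0.13619 hr

Final: 0.13619 hr


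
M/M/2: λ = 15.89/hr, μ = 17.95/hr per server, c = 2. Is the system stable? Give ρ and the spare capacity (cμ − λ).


Total capacity cμ = 2·17.95 = 35.90/hr
ρ = λ/(cμ) = 15.89/35.90 = 0.4426
Stable ⇔ ρ < 1: YES
Spare capacity = cμ − λ = 35.90 − 15.89 = 20.01/hr

Final: ρ = 0.4426; stable; margin = 20.01/hr


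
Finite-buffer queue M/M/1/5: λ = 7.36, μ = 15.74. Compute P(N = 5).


ρ = λ/μ = 7.36/15.74 = 0.4676
P_K = (1−ρ)ρ^K/(1−ρ^(K+1)) = (0.5324·0.022355)/(1 − 0.010453)
= 0.011902/0.989547 = 0.012027

Final: 0.012027


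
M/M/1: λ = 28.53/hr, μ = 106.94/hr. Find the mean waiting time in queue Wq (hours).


ρ = 28.53/106.94 = 0.2668
Wq = ρ/(μ−λ) = 0.2668/(106.94 − 28.53) = 0.2668/78.41 = 0.003402 hr

Final: 0.003402 hr


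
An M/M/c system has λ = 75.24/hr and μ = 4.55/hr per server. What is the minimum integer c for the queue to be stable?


Stability requires cμ > λ ⇔ c > λ/μ.
λ/μ = 75.24/4.55 = 16.5363
Minimum integer c = ⌊16.5363⌋ + 1 = 17
Check: 17·4.55 = 77.35 > 75.24, while 16·4.55 = 72.80 ≤ 75.24

Final: 17 servers


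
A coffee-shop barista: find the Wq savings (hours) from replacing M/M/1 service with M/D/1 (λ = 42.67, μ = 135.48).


ρ = 42.67/135.48 = 0.3150
Wq(M/M/1) = ρ/(μ−λ) = 0.3150/92.81 = 0.003394 hr
Wq(M/D/1) = ρ/(2(μ−λ)) = 0.001697 hr
Savings = 0.003394 − 0.001697 = 0.001697 hr

Final: 0.001697 hr


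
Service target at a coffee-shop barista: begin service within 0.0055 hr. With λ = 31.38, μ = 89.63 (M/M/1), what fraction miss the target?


ρ = 31.38/89.63 = 0.3501
P(Wq > t) = ρ·e^{−(μ−λ)t} = 0.3501·e^{−0.3204}
= 0.3501·0.725877 = 0.254134

Final: 0.254134


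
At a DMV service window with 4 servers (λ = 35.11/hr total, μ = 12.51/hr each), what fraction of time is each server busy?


ρ = λ/(cμ) = 35.11/(4·12.51) = 35.11/50.04 = 0.7016

Final: 0.7016


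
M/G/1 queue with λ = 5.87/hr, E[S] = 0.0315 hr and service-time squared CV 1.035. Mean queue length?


ρ = λ·E[S] = 5.87·0.0315 = 0.1849
Lq = ρ²(1+C_s²)/(2(1−ρ)) = 0.03419·(1+1.035)/(2·0.8151)
= 0.03419·2.0350/1.6302 = 0.04268

Final: 0.04268


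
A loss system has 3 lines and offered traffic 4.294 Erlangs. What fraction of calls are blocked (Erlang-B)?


B(c,a) = (a^c/c!) / Σ_{k=0}^{c} a^k/k!
a^3/3! = 13.195774
Σ terms (k=0..3): 1.00000 + 4.29400 + 9.21922 + 13.19577 = 27.708992
B = 13.195774/27.708992 = 0.476227

Final: 0.476227


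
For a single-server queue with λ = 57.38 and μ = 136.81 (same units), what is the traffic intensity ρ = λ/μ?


ρ = λ/μ = 57.38/136.81 = 0.4194

Final: 0.4194
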